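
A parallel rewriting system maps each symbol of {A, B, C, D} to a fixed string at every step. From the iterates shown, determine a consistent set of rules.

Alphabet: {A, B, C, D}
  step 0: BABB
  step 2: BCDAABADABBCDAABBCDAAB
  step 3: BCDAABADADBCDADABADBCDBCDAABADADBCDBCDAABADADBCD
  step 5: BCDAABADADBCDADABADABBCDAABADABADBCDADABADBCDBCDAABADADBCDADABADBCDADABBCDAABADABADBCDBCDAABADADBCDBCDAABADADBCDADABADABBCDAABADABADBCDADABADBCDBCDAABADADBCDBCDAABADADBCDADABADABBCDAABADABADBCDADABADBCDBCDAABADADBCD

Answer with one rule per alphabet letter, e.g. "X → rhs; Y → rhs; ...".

A->AD, B->BCD, C->A, D->AB

  step 2 ⇒ step 3: BCDAABADABBCDAABBCDAAB ⇒ BCD·A·AB·AD·AD·BCD·AD·AB·AD·BCD·BCD·A·AB·AD·AD·BCD·BCD·A·AB·AD·AD·BCD
    A ↦ AD
    B ↦ BCD
    C ↦ A
    D ↦ AB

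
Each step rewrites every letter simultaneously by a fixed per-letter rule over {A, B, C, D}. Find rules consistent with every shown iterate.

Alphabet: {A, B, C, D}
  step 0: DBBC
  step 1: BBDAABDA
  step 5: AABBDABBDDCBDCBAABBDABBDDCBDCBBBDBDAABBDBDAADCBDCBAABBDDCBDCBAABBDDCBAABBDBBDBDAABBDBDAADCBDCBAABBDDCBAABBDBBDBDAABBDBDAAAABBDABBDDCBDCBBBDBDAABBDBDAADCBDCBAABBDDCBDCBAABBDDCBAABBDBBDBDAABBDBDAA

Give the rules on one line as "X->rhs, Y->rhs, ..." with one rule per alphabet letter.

  step 0 ⇒ step 1: DBBC ⇒ BBD·A·A·BDA
    B ↦ A
    C ↦ BDA
    D ↦ BBD
    A ↦ DCB  (constrained at step 1)

A->DCB, B->A, C->BDA, D->BBD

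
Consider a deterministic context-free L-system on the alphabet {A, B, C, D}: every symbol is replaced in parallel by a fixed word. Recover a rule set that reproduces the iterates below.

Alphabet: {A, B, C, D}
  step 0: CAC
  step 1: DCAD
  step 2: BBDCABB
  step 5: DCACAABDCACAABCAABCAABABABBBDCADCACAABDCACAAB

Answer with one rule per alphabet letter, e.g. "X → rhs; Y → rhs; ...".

A->CA, B->AB, C->D, D->BB

  step 1 ⇒ step 2: DCAD ⇒ BB·D·CA·BB
    A ↦ CA
    C ↦ D
    D ↦ BB
    B ↦ AB  (constrained at step 2)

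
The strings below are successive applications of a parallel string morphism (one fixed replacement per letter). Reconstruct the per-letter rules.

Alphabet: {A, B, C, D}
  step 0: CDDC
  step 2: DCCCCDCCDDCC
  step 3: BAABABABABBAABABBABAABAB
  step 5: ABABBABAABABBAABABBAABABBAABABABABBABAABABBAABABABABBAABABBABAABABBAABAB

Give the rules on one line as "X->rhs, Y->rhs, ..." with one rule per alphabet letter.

A->D, B->CC, C->AB, D->BA

  step 2 ⇒ step 3: DCCCCDCCDDCC ⇒ BA·AB·AB·AB·AB·BA·AB·AB·BA·BA·AB·AB
    C ↦ AB
    D ↦ BA
    A ↦ D  (constrained at step 3)
    B ↦ CC  (constrained at step 3)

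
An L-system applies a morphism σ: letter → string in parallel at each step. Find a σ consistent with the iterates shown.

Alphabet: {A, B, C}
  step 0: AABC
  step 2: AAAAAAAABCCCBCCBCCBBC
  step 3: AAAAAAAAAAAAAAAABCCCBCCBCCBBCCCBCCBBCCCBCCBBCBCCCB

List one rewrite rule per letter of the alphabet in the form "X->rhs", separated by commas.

  step 2 ⇒ step 3: AAAAAAAABCCCBCCBCCBBC ⇒ AA·AA·AA·AA·AA·AA·AA·AA·BC·CCB·CCB·CCB·BC·CCB·CCB·BC·CCB·CCB·BC·BC·CCB
    A ↦ AA
    B ↦ BC
    C ↦ CCB

A->AA, B->BC, C->CCB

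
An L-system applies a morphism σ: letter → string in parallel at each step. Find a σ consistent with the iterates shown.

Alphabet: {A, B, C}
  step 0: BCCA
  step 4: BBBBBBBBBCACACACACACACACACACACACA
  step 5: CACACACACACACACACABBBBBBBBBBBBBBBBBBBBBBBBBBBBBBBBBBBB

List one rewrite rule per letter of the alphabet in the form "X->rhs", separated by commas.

A->BB, B->CA, C->B

  step 4 ⇒ step 5: BBBBBBBBBCACACACACACACACACACACACA ⇒ CA·CA·CA·CA·CA·CA·CA·CA·CA·B·BB·B·BB·B·BB·B·BB·B·BB·B·BB·B·BB·B·BB·B·BB·B·BB·B·BB·B·BB
    A ↦ BB
    B ↦ CA
    C ↦ B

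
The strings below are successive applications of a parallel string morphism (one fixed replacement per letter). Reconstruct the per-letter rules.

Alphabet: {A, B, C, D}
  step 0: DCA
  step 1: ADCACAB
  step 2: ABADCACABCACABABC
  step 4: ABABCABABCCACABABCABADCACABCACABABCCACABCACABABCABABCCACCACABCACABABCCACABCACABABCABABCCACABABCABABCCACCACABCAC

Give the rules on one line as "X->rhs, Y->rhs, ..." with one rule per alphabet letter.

  step 1 ⇒ step 2: ADCACAB ⇒ AB·AD·CAC·AB·CAC·AB·ABC
    A ↦ AB
    B ↦ ABC
    C ↦ CAC
    D ↦ AD

A->AB, B->ABC, C->CAC, D->AD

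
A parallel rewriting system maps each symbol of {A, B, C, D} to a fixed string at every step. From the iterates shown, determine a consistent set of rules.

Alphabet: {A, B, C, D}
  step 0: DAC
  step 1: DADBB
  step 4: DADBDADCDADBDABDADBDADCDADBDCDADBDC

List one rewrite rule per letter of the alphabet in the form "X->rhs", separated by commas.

A->DB, B->DC, C->B, D->DA

  step 0 ⇒ step 1: DAC ⇒ DA·DB·B
    A ↦ DB
    C ↦ B
    D ↦ DA
    B ↦ DC  (constrained at step 1)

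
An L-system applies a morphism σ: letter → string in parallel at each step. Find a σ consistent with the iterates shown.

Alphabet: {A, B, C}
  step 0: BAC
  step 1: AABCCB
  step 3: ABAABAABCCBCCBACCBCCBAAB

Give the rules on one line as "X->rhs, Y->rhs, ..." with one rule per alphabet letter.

A->AB, B->A, C->CCB

  step 0 ⇒ step 1: BAC ⇒ A·AB·CCB
    A ↦ AB
    B ↦ A
    C ↦ CCB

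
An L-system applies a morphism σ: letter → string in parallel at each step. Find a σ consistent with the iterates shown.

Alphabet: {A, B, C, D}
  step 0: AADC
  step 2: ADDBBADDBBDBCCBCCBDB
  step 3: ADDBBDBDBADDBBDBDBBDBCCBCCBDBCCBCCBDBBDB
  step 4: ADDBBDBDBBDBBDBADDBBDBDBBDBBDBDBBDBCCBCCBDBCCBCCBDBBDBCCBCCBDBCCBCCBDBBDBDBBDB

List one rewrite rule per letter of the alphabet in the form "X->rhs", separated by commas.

A->ADD, B->DB, C->CCB, D->B

  step 3 ⇒ step 4: ADDBBDBDBADDBBDBDBBDBCCBCCBDBCCBCCBDBBDB ⇒ ADD·B·B·DB·DB·B·DB·B·DB·ADD·B·B·DB·DB·B·DB·B·DB·DB·B·DB·CCB·CCB·DB·CCB·CCB·DB·B·DB·CCB·CCB·DB·CCB·CCB·DB·B·DB·DB·B·DB
    A ↦ ADD
    B ↦ DB
    C ↦ CCB
    D ↦ B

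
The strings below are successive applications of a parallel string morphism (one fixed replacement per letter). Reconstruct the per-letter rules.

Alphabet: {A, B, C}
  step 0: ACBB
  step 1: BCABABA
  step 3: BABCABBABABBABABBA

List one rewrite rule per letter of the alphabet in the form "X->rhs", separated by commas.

A->B, B->BA, C->CA

  step 0 ⇒ step 1: ACBB ⇒ B·CA·BA·BA
    A ↦ B
    B ↦ BA
    C ↦ CA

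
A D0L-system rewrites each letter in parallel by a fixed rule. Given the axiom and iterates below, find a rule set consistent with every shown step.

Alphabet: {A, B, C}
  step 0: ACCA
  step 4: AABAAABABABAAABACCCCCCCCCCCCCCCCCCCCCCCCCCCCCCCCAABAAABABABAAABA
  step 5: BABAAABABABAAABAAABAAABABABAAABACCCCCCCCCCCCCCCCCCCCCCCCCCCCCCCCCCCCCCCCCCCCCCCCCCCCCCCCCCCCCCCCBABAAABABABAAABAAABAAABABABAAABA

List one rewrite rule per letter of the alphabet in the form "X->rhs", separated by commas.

A->BA, B->AA, C->CC

  step 4 ⇒ step 5: AABAAABABABAAABACCCCCCCCCCCCCCCCCCCCCCCCCCCCCCCCAABAAABABABAAABA ⇒ BA·BA·AA·BA·BA·BA·AA·BA·AA·BA·AA·BA·BA·BA·AA·BA·CC·CC·CC·CC·CC·CC·CC·CC·CC·CC·CC·CC·CC·CC·CC·CC·CC·CC·CC·CC·CC·CC·CC·CC·CC·CC·CC·CC·CC·CC·CC·CC·BA·BA·AA·BA·BA·BA·AA·BA·AA·BA·AA·BA·BA·BA·AA·BA
    A ↦ BA
    B ↦ AA
    C ↦ CC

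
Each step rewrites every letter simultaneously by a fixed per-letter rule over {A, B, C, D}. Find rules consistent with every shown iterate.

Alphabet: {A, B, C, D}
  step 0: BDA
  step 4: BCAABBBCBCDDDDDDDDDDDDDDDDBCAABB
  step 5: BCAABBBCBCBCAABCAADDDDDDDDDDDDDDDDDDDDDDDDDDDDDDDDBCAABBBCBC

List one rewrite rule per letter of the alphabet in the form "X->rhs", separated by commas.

  step 4 ⇒ step 5: BCAABBBCBCDDDDDDDDDDDDDDDDBCAABB ⇒ BC·AA·B·B·BC·BC·BC·AA·BC·AA·DD·DD·DD·DD·DD·DD·DD·DD·DD·DD·DD·DD·DD·DD·DD·DD·BC·AA·B·B·BC·BC
    A ↦ B
    B ↦ BC
    C ↦ AA
    D ↦ DD

A->B, B->BC, C->AA, D->DD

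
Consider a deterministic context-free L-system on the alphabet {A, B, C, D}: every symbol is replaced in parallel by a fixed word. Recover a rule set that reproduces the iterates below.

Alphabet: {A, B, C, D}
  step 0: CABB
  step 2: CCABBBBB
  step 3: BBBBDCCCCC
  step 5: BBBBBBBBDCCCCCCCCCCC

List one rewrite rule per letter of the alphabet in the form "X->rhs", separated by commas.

  step 2 ⇒ step 3: CCABBBBB ⇒ BB·BB·D·C·C·C·C·C
    A ↦ D
    B ↦ C
    C ↦ BB
    D ↦ AB  (constrained at step 3)

A->D, B->C, C->BB, D->AB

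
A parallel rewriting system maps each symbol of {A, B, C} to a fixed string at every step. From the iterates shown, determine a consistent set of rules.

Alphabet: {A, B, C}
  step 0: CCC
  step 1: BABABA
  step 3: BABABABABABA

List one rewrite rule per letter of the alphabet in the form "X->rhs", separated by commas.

A->C, B->C, C->BA

  step 0 ⇒ step 1: CCC ⇒ BA·BA·BA
    C ↦ BA
    A ↦ C  (constrained at step 1)
    B ↦ C  (constrained at step 1)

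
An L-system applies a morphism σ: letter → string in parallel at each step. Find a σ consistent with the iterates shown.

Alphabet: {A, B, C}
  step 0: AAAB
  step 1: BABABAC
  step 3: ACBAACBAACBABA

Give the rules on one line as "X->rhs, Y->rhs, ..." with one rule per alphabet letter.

  step 0 ⇒ step 1: AAAB ⇒ BA·BA·BA·C
    A ↦ BA
    B ↦ C
    C ↦ A  (constrained at step 1)

A->BA, B->C, C->A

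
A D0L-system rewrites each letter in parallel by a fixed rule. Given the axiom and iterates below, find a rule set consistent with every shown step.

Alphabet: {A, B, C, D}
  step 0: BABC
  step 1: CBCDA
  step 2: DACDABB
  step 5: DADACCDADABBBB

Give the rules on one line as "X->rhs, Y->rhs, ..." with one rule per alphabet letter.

A->B, B->C, C->DA, D->B

  step 1 ⇒ step 2: CBCDA ⇒ DA·C·DA·B·B
    A ↦ B
    B ↦ C
    C ↦ DA
    D ↦ B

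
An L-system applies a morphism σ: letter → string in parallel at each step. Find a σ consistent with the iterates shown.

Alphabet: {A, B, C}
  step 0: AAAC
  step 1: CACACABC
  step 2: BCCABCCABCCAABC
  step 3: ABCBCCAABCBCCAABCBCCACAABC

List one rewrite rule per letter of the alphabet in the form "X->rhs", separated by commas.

  step 2 ⇒ step 3: BCCABCCABCCAABC ⇒ A·BC·BC·CA·A·BC·BC·CA·A·BC·BC·CA·CA·A·BC
    A ↦ CA
    B ↦ A
    C ↦ BC

A->CA, B->A, C->BC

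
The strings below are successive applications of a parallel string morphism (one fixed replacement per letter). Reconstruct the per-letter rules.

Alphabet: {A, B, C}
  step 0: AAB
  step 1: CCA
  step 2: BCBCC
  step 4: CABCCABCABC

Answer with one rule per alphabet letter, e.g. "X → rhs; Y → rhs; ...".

  step 1 ⇒ step 2: CCA ⇒ BC·BC·C
    A ↦ C
    C ↦ BC
  step 0 ⇒ step 1: AAB ⇒ C·C·A
    B ↦ A

A->C, B->A, C->BC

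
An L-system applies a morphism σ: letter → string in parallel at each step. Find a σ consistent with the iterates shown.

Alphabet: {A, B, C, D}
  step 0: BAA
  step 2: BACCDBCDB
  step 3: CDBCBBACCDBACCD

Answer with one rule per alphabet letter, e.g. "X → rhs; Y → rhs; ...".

  step 2 ⇒ step 3: BACCDBCDB ⇒ CD·BC·B·B·AC·CD·B·AC·CD
    A ↦ BC
    B ↦ CD
    C ↦ B
    D ↦ AC

A->BC, B->CD, C->B, D->AC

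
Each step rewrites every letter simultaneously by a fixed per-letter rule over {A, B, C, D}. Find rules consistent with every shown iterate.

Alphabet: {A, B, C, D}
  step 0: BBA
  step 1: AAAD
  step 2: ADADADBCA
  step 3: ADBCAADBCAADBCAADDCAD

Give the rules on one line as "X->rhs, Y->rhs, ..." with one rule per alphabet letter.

  step 2 ⇒ step 3: ADADADBCA ⇒ AD·BCA·AD·BCA·AD·BCA·A·DDC·AD
    A ↦ AD
    B ↦ A
    C ↦ DDC
    D ↦ BCA

A->AD, B->A, C->DDC, D->BCA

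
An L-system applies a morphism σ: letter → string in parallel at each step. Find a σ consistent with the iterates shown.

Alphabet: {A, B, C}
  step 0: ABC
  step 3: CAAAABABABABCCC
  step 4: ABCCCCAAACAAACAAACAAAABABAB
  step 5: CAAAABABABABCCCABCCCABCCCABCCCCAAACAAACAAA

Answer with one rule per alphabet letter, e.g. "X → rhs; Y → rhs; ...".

  step 4 ⇒ step 5: ABCCCCAAACAAACAAACAAAABABAB ⇒ C·AAA·AB·AB·AB·AB·C·C·C·AB·C·C·C·AB·C·C·C·AB·C·C·C·C·AAA·C·AAA·C·AAA
    A ↦ C
    B ↦ AAA
    C ↦ AB

A->C, B->AAA, C->AB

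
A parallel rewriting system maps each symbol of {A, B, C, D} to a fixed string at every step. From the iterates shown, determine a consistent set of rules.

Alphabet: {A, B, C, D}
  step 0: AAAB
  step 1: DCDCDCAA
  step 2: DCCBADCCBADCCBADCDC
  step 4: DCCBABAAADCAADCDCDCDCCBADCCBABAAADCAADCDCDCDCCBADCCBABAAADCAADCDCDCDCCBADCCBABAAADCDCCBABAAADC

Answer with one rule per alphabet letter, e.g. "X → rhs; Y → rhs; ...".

A->DC, B->AA, C->BA, D->DCC

  step 1 ⇒ step 2: DCDCDCAA ⇒ DCC·BA·DCC·BA·DCC·BA·DC·DC
    A ↦ DC
    C ↦ BA
    D ↦ DCC
  step 0 ⇒ step 1: AAAB ⇒ DC·DC·DC·AA
    B ↦ AA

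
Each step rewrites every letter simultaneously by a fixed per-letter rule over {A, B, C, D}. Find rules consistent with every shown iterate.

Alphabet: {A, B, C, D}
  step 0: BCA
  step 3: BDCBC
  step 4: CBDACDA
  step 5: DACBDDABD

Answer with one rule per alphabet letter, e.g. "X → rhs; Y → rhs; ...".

  step 4 ⇒ step 5: CBDACDA ⇒ DA·C·B·D·DA·B·D
    A ↦ D
    B ↦ C
    C ↦ DA
    D ↦ B

A->D, B->C, C->DA, D->B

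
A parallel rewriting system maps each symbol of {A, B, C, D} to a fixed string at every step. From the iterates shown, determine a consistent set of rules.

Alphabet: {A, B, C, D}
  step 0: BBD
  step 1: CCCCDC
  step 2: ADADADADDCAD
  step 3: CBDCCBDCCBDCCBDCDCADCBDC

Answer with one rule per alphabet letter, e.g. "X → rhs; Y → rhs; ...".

  step 2 ⇒ step 3: ADADADADDCAD ⇒ CB·DC·CB·DC·CB·DC·CB·DC·DC·AD·CB·DC
    A ↦ CB
    C ↦ AD
    D ↦ DC
  step 0 ⇒ step 1: BBD ⇒ CC·CC·DC
    B ↦ CC

A->CB, B->CC, C->AD, D->DC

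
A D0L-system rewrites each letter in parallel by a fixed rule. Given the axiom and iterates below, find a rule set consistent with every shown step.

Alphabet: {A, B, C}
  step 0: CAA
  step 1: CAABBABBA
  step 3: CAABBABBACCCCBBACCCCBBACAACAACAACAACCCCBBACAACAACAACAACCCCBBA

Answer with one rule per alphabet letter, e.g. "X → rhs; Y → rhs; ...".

  step 0 ⇒ step 1: CAA ⇒ CAA·BBA·BBA
    A ↦ BBA
    C ↦ CAA
    B ↦ CC  (constrained at step 1)

A->BBA, B->CC, C->CAA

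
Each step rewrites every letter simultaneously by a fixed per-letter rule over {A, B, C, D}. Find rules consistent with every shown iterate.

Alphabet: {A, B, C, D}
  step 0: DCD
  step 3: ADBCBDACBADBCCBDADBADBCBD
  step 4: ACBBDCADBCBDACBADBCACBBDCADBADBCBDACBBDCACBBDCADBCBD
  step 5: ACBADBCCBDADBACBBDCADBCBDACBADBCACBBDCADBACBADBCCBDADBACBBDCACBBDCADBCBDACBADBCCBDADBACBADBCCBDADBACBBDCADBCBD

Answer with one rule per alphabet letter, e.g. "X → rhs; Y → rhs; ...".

  step 4 ⇒ step 5: ACBBDCADBCBDACBADBCACBBDCADBADBCBDACBBDCACBBDCADBCBD ⇒ ACB·ADB·C·C·BD·ADB·ACB·BD·C·ADB·C·BD·ACB·ADB·C·ACB·BD·C·ADB·ACB·ADB·C·C·BD·ADB·ACB·BD·C·ACB·BD·C·ADB·C·BD·ACB·ADB·C·C·BD·ADB·ACB·ADB·C·C·BD·ADB·ACB·BD·C·ADB·C·BD
    A ↦ ACB
    B ↦ C
    C ↦ ADB
    D ↦ BD

A->ACB, B->C, C->ADB, D->BD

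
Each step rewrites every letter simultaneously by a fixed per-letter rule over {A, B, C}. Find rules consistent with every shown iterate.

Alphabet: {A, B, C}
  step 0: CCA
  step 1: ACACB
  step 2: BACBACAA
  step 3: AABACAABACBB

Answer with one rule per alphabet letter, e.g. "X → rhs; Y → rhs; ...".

A->B, B->AA, C->AC

  step 2 ⇒ step 3: BACBACAA ⇒ AA·B·AC·AA·B·AC·B·B
    A ↦ B
    B ↦ AA
    C ↦ AC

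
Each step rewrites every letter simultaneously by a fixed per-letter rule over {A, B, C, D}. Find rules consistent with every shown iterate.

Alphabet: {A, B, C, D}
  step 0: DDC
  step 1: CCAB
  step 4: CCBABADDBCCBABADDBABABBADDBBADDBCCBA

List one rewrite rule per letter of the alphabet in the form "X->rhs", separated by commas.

A->DDB, B->BA, C->AB, D->C

  step 0 ⇒ step 1: DDC ⇒ C·C·AB
    C ↦ AB
    D ↦ C
    A ↦ DDB  (constrained at step 1)
    B ↦ BA  (constrained at step 1)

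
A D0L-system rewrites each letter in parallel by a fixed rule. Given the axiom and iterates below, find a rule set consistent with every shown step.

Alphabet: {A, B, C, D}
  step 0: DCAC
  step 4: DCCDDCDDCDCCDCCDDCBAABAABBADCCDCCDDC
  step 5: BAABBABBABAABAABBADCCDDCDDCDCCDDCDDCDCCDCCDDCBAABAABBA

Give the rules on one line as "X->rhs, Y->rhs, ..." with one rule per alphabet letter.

A->DDC, B->DCC, C->A, D->B

  step 4 ⇒ step 5: DCCDDCDDCDCCDCCDDCBAABAABBADCCDCCDDC ⇒ B·A·A·B·B·A·B·B·A·B·A·A·B·A·A·B·B·A·DCC·DDC·DDC·DCC·DDC·DDC·DCC·DCC·DDC·B·A·A·B·A·A·B·B·A
    A ↦ DDC
    B ↦ DCC
    C ↦ A
    D ↦ B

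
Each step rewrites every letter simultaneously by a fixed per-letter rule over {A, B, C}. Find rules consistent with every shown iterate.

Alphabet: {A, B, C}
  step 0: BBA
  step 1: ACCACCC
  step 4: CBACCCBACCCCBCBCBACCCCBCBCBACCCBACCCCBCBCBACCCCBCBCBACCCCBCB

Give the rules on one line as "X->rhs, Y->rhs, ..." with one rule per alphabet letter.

  step 0 ⇒ step 1: BBA ⇒ ACC·ACC·C
    A ↦ C
    B ↦ ACC
    C ↦ CB  (constrained at step 1)

A->C, B->ACC, C->CB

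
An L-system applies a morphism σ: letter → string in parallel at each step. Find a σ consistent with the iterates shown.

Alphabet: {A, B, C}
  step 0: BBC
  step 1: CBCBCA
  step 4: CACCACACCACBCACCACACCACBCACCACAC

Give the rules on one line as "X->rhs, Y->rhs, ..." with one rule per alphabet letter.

  step 0 ⇒ step 1: BBC ⇒ CB·CB·CA
    B ↦ CB
    C ↦ CA
    A ↦ C  (constrained at step 1)

A->C, B->CB, C->CA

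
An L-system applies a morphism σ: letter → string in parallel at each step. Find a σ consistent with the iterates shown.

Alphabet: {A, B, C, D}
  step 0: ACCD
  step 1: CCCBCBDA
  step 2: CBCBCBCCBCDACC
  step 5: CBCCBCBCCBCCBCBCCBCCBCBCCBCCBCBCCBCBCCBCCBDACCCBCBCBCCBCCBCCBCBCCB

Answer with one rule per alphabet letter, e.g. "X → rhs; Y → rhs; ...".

  step 1 ⇒ step 2: CCCBCBDA ⇒ CB·CB·CB·C·CB·C·DA·CC
    A ↦ CC
    B ↦ C
    C ↦ CB
    D ↦ DA

A->CC, B->C, C->CB, D->DA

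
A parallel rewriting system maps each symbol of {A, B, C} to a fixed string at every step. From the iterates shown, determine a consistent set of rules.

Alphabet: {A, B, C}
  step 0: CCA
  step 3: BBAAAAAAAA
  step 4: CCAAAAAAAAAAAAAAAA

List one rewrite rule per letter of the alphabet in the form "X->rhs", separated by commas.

A->AA, B->C, C->B

  step 3 ⇒ step 4: BBAAAAAAAA ⇒ C·C·AA·AA·AA·AA·AA·AA·AA·AA
    A ↦ AA
    B ↦ C
    C ↦ B  (constrained at step 0)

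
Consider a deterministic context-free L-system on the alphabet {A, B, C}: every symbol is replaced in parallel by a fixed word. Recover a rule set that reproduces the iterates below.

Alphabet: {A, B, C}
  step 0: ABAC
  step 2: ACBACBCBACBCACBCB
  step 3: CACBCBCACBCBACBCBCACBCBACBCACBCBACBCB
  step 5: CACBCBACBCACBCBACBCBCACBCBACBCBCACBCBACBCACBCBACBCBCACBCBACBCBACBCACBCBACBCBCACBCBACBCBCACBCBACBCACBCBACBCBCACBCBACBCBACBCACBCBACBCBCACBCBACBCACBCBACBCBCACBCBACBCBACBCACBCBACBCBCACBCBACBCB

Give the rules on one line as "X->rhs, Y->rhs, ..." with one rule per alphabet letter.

  step 2 ⇒ step 3: ACBACBCBACBCACBCB ⇒ C·ACB·CB·C·ACB·CB·ACB·CB·C·ACB·CB·ACB·C·ACB·CB·ACB·CB
    A ↦ C
    B ↦ CB
    C ↦ ACB

A->C, B->CB, C->ACB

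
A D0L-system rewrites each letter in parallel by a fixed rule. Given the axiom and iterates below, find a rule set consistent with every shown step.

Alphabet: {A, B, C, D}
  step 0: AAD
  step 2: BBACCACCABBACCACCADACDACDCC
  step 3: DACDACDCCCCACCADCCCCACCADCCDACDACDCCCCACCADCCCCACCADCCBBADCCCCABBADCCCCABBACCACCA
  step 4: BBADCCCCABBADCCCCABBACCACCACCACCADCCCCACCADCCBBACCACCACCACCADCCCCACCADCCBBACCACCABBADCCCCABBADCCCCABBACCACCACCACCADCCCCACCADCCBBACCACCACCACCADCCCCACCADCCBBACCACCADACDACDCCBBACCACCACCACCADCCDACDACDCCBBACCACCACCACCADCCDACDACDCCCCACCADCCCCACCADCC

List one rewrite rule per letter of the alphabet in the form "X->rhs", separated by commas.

  step 3 ⇒ step 4: DACDACDCCCCACCADCCCCACCADCCDACDACDCCCCACCADCCCCACCADCCBBADCCCCABBADCCCCABBACCACCA ⇒ BBA·DCC·CCA·BBA·DCC·CCA·BBA·CCA·CCA·CCA·CCA·DCC·CCA·CCA·DCC·BBA·CCA·CCA·CCA·CCA·DCC·CCA·CCA·DCC·BBA·CCA·CCA·BBA·DCC·CCA·BBA·DCC·CCA·BBA·CCA·CCA·CCA·CCA·DCC·CCA·CCA·DCC·BBA·CCA·CCA·CCA·CCA·DCC·CCA·CCA·DCC·BBA·CCA·CCA·DAC·DAC·DCC·BBA·CCA·CCA·CCA·CCA·DCC·DAC·DAC·DCC·BBA·CCA·CCA·CCA·CCA·DCC·DAC·DAC·DCC·CCA·CCA·DCC·CCA·CCA·DCC
    A ↦ DCC
    B ↦ DAC
    C ↦ CCA
    D ↦ BBA

A->DCC, B->DAC, C->CCA, D->BBA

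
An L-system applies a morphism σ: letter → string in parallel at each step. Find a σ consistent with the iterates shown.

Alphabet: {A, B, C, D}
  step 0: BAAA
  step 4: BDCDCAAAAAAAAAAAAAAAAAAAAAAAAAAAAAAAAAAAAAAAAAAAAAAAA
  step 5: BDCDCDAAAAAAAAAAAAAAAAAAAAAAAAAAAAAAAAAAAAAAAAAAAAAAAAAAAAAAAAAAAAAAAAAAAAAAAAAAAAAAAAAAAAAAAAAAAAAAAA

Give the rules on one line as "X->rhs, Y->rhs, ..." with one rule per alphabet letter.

  step 4 ⇒ step 5: BDCDCAAAAAAAAAAAAAAAAAAAAAAAAAAAAAAAAAAAAAAAAAAAAAAAA ⇒ BD·C·D·C·D·AA·AA·AA·AA·AA·AA·AA·AA·AA·AA·AA·AA·AA·AA·AA·AA·AA·AA·AA·AA·AA·AA·AA·AA·AA·AA·AA·AA·AA·AA·AA·AA·AA·AA·AA·AA·AA·AA·AA·AA·AA·AA·AA·AA·AA·AA·AA·AA
    A ↦ AA
    B ↦ BD
    C ↦ D
    D ↦ C

A->AA, B->BD, C->D, D->C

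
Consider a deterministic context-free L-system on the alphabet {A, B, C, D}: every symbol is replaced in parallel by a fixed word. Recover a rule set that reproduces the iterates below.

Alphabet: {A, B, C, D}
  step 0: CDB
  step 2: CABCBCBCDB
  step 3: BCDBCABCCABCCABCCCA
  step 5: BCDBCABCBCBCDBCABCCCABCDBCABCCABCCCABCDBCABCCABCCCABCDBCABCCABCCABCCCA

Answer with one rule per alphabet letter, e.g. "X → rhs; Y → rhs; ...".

  step 2 ⇒ step 3: CABCBCBCDB ⇒ BC·DB·CA·BC·CA·BC·CA·BC·C·CA
    A ↦ DB
    B ↦ CA
    C ↦ BC
    D ↦ C

A->DB, B->CA, C->BC, D->C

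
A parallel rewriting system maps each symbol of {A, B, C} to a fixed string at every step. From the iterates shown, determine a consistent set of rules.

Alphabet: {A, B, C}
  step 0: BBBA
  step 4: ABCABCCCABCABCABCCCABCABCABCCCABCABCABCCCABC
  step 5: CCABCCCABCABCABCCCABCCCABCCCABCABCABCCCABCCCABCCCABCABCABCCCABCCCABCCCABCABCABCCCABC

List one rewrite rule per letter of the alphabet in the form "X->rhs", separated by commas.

  step 4 ⇒ step 5: ABCABCCCABCABCABCCCABCABCABCCCABCABCABCCCABC ⇒ C·C·ABC·C·C·ABC·ABC·ABC·C·C·ABC·C·C·ABC·C·C·ABC·ABC·ABC·C·C·ABC·C·C·ABC·C·C·ABC·ABC·ABC·C·C·ABC·C·C·ABC·C·C·ABC·ABC·ABC·C·C·ABC
    A ↦ C
    B ↦ C
    C ↦ ABC

A->C, B->C, C->ABC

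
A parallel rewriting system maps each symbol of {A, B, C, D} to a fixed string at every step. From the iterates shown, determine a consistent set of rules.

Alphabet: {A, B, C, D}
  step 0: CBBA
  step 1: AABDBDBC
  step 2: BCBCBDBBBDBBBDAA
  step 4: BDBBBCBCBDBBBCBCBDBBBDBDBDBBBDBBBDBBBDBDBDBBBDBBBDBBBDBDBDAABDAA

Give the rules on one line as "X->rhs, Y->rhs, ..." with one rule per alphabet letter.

  step 1 ⇒ step 2: AABDBDBC ⇒ BC·BC·BD·BB·BD·BB·BD·AA
    A ↦ BC
    B ↦ BD
    C ↦ AA
    D ↦ BB

A->BC, B->BD, C->AA, D->BB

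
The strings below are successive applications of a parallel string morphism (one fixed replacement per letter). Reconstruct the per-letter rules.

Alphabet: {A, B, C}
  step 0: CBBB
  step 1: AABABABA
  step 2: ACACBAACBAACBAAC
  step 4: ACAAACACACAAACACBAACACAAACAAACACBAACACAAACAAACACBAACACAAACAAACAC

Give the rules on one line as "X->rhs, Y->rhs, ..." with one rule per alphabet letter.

  step 1 ⇒ step 2: AABABABA ⇒ AC·AC·BA·AC·BA·AC·BA·AC
    A ↦ AC
    B ↦ BA
  step 0 ⇒ step 1: CBBB ⇒ AA·BA·BA·BA
    C ↦ AA

A->AC, B->BA, C->AA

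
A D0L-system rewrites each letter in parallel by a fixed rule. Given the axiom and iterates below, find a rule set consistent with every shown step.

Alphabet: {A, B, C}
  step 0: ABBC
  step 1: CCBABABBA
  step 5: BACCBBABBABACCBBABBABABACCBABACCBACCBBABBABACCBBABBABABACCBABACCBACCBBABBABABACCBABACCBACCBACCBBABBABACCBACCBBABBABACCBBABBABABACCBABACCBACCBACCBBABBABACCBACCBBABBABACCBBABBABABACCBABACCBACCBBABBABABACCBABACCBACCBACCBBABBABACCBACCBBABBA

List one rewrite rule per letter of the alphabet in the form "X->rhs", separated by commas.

A->CC, B->BA, C->BBA

  step 0 ⇒ step 1: ABBC ⇒ CC·BA·BA·BBA
    A ↦ CC
    B ↦ BA
    C ↦ BBA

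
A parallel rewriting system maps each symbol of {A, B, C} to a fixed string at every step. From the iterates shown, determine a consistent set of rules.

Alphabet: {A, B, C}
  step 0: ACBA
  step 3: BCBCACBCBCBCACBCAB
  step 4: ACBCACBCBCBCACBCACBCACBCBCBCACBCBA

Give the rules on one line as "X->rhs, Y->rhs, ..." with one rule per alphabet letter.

A->B, B->A, C->CBC

  step 3 ⇒ step 4: BCBCACBCBCBCACBCAB ⇒ A·CBC·A·CBC·B·CBC·A·CBC·A·CBC·A·CBC·B·CBC·A·CBC·B·A
    A ↦ B
    B ↦ A
    C ↦ CBC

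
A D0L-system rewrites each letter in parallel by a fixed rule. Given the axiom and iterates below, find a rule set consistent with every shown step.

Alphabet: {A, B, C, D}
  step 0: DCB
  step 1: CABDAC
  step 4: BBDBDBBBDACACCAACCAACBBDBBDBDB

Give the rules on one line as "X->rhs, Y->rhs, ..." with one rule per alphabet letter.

A->B, B->AC, C->BD, D->CA

  step 0 ⇒ step 1: DCB ⇒ CA·BD·AC
    B ↦ AC
    C ↦ BD
    D ↦ CA
    A ↦ B  (constrained at step 1)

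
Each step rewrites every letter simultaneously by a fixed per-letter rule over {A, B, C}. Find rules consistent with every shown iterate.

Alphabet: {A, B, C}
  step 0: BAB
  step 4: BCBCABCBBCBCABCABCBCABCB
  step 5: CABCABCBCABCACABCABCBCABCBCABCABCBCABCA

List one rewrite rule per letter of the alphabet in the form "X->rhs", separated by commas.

  step 4 ⇒ step 5: BCBCABCBBCBCABCABCBCABCB ⇒ CA·B·CA·B·CB·CA·B·CA·CA·B·CA·B·CB·CA·B·CB·CA·B·CA·B·CB·CA·B·CA
    A ↦ CB
    B ↦ CA
    C ↦ B

A->CB, B->CA, C->B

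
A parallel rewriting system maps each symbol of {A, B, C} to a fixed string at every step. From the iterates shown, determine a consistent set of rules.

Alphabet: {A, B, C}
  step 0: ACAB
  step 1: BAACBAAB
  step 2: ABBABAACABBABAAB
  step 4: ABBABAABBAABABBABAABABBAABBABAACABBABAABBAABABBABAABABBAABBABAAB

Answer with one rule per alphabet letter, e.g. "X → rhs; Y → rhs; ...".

  step 1 ⇒ step 2: BAACBAAB ⇒ AB·BA·BA·AC·AB·BA·BA·AB
    A ↦ BA
    B ↦ AB
    C ↦ AC

A->BA, B->AB, C->AC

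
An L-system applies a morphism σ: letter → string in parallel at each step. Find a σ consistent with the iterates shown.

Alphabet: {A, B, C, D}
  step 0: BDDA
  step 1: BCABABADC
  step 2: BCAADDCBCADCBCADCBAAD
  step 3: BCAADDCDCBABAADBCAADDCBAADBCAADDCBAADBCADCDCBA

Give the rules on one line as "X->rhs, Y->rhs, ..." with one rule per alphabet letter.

  step 2 ⇒ step 3: BCAADDCBCADCBCADCBAAD ⇒ BCA·AD·DC·DC·BA·BA·AD·BCA·AD·DC·BA·AD·BCA·AD·DC·BA·AD·BCA·DC·DC·BA
    A ↦ DC
    B ↦ BCA
    C ↦ AD
    D ↦ BA

A->DC, B->BCA, C->AD, D->BA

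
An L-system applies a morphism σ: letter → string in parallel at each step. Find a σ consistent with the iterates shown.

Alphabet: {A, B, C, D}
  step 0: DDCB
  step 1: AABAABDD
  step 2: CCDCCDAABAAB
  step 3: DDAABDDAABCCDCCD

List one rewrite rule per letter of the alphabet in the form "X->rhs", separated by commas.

A->C, B->D, C->D, D->AAB

  step 2 ⇒ step 3: CCDCCDAABAAB ⇒ D·D·AAB·D·D·AAB·C·C·D·C·C·D
    A ↦ C
    B ↦ D
    C ↦ D
    D ↦ AAB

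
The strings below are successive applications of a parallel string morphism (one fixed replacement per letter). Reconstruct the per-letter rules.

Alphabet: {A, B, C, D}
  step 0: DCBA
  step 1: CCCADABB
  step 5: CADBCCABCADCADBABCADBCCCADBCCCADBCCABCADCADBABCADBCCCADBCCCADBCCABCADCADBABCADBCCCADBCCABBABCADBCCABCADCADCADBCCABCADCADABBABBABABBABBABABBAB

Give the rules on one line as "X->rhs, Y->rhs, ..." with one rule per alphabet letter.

A->B, B->AB, C->CAD, D->CC

  step 0 ⇒ step 1: DCBA ⇒ CC·CAD·AB·B
    A ↦ B
    B ↦ AB
    C ↦ CAD
    D ↦ CC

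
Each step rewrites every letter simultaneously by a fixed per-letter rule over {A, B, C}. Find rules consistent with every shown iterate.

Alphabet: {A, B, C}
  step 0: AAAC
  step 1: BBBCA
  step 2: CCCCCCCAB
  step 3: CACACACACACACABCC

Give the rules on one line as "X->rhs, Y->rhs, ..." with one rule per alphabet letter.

A->B, B->CC, C->CA

  step 2 ⇒ step 3: CCCCCCCAB ⇒ CA·CA·CA·CA·CA·CA·CA·B·CC
    A ↦ B
    B ↦ CC
    C ↦ CA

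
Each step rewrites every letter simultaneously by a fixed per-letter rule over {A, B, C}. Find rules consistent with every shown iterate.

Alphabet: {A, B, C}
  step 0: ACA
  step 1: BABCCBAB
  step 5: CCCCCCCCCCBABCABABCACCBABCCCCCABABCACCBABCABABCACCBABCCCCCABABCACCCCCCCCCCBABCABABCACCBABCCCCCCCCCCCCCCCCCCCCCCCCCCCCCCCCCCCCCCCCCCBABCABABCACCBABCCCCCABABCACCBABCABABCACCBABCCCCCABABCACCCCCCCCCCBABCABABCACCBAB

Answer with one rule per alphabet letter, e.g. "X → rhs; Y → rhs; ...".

  step 0 ⇒ step 1: ACA ⇒ BAB·CC·BAB
    A ↦ BAB
    C ↦ CC
    B ↦ CA  (constrained at step 1)

A->BAB, B->CA, C->CC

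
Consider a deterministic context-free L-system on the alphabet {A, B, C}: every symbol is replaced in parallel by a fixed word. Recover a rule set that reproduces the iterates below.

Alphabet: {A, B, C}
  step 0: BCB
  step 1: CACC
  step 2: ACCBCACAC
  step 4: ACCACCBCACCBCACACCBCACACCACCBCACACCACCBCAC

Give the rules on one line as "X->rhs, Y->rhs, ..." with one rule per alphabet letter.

  step 1 ⇒ step 2: CACC ⇒ AC·CBC·AC·AC
    A ↦ CBC
    C ↦ AC
  step 0 ⇒ step 1: BCB ⇒ C·AC·C
    B ↦ C

A->CBC, B->C, C->AC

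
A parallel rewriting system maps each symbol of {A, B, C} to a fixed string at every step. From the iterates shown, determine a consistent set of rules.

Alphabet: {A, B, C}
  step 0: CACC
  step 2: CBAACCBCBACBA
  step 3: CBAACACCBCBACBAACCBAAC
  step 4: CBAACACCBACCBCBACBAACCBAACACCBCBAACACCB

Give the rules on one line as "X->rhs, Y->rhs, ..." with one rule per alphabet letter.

  step 3 ⇒ step 4: CBAACACCBCBACBAACCBAAC ⇒ CB·A·AC·AC·CB·AC·CB·CB·A·CB·A·AC·CB·A·AC·AC·CB·CB·A·AC·AC·CB
    A ↦ AC
    B ↦ A
    C ↦ CB

A->AC, B->A, C->CB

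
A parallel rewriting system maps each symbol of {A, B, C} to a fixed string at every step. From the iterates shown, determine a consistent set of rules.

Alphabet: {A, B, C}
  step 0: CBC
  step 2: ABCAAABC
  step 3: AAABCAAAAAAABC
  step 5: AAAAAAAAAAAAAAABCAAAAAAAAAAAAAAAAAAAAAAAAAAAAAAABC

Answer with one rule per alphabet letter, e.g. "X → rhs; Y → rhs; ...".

A->AA, B->A, C->BC

  step 2 ⇒ step 3: ABCAAABC ⇒ AA·A·BC·AA·AA·AA·A·BC
    A ↦ AA
    B ↦ A
    C ↦ BC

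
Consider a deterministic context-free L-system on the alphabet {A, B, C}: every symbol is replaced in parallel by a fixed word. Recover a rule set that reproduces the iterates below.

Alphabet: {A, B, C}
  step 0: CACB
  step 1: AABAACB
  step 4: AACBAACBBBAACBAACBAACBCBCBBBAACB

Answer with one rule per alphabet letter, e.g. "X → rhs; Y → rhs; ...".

  step 0 ⇒ step 1: CACB ⇒ AA·B·AA·CB
    A ↦ B
    B ↦ CB
    C ↦ AA

A->B, B->CB, C->AA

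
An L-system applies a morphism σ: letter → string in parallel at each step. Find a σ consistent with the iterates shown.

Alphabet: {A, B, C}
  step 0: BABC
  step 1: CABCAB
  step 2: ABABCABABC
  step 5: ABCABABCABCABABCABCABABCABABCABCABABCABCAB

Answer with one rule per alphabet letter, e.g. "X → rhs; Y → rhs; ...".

  step 1 ⇒ step 2: CABCAB ⇒ AB·AB·C·AB·AB·C
    A ↦ AB
    B ↦ C
    C ↦ AB

A->AB, B->C, C->AB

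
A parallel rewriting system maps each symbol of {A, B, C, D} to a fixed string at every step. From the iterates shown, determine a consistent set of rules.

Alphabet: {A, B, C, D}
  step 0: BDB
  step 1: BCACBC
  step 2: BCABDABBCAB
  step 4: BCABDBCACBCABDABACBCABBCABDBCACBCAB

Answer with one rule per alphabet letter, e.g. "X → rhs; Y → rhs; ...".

A->D, B->BC, C->AB, D->AC

  step 1 ⇒ step 2: BCACBC ⇒ BC·AB·D·AB·BC·AB
    A ↦ D
    B ↦ BC
    C ↦ AB
  step 0 ⇒ step 1: BDB ⇒ BC·AC·BC
    D ↦ AC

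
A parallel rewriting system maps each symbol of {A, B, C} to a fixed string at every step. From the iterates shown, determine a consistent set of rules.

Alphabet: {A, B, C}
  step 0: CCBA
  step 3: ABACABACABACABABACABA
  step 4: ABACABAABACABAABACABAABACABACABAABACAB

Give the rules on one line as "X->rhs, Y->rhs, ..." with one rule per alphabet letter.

A->AB, B->AC, C->A

  step 3 ⇒ step 4: ABACABACABACABABACABA ⇒ AB·AC·AB·A·AB·AC·AB·A·AB·AC·AB·A·AB·AC·AB·AC·AB·A·AB·AC·AB
    A ↦ AB
    B ↦ AC
    C ↦ A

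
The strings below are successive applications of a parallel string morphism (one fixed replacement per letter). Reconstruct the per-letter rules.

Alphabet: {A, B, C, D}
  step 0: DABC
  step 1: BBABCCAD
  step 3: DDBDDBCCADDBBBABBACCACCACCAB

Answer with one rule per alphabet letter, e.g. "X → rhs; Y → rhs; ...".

  step 0 ⇒ step 1: DABC ⇒ BBA·B·CCA·D
    A ↦ B
    B ↦ CCA
    C ↦ D
    D ↦ BBA

A->B, B->CCA, C->D, D->BBA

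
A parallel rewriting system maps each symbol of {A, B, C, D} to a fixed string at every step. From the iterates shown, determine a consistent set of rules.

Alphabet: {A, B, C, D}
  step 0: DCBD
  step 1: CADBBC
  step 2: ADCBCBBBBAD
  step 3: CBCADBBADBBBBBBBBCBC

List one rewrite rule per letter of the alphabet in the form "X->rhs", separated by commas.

A->CB, B->BB, C->AD, D->C

  step 2 ⇒ step 3: ADCBCBBBBAD ⇒ CB·C·AD·BB·AD·BB·BB·BB·BB·CB·C
    A ↦ CB
    B ↦ BB
    C ↦ AD
    D ↦ C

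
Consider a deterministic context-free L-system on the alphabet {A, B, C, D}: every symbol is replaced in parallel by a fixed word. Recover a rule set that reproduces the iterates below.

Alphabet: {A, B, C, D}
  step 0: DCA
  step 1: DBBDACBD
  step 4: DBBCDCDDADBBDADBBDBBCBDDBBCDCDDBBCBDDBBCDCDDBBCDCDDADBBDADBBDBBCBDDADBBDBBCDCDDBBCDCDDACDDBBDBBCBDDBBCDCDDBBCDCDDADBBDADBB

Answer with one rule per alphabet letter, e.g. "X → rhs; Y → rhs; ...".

A->CBD, B->CD, C->DA, D->DBB

  step 0 ⇒ step 1: DCA ⇒ DBB·DA·CBD
    A ↦ CBD
    C ↦ DA
    D ↦ DBB
    B ↦ CD  (constrained at step 1)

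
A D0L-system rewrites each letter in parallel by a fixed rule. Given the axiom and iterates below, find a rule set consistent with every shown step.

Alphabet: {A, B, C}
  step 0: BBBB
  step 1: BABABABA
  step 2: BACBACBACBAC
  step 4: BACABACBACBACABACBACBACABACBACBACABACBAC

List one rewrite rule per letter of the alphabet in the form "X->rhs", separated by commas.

  step 1 ⇒ step 2: BABABABA ⇒ BA·C·BA·C·BA·C·BA·C
    A ↦ C
    B ↦ BA
    C ↦ ABA  (constrained at step 2)

A->C, B->BA, C->ABA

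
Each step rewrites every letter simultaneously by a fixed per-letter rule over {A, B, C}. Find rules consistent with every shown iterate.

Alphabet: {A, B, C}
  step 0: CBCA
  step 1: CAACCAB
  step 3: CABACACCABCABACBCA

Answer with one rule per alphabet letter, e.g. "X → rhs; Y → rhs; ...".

  step 0 ⇒ step 1: CBCA ⇒ CA·AC·CA·B
    A ↦ B
    B ↦ AC
    C ↦ CA

A->B, B->AC, C->CA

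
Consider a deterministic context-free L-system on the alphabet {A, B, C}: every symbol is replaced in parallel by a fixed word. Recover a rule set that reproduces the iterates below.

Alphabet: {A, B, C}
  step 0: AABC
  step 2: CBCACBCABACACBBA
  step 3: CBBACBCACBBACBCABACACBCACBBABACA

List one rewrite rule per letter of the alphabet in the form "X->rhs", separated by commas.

  step 2 ⇒ step 3: CBCACBCABACACBBA ⇒ CB·BA·CB·CA·CB·BA·CB·CA·BA·CA·CB·CA·CB·BA·BA·CA
    A ↦ CA
    B ↦ BA
    C ↦ CB

A->CA, B->BA, C->CB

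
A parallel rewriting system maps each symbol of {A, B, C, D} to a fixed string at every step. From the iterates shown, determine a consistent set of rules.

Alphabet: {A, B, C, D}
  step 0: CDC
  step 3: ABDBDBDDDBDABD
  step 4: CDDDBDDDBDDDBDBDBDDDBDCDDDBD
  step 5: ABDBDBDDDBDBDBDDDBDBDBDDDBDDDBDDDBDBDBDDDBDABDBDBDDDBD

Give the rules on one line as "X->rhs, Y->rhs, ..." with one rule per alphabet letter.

  step 4 ⇒ step 5: CDDDBDDDBDDDBDBDBDDDBDCDDDBD ⇒ A·BD·BD·BD·DD·BD·BD·BD·DD·BD·BD·BD·DD·BD·DD·BD·DD·BD·BD·BD·DD·BD·A·BD·BD·BD·DD·BD
    B ↦ DD
    C ↦ A
    D ↦ BD
  step 3 ⇒ step 4: ABDBDBDDDBDABD ⇒ CD·DD·BD·DD·BD·DD·BD·BD·BD·DD·BD·CD·DD·BD
    A ↦ CD

A->CD, B->DD, C->A, D->BD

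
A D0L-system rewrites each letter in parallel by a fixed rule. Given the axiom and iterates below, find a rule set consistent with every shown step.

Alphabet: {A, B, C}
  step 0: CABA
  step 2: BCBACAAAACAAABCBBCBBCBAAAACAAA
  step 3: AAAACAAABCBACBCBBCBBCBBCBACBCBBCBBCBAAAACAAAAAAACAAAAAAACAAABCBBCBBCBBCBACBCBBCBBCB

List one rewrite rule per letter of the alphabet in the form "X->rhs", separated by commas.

A->BCB, B->AAA, C->AC

  step 2 ⇒ step 3: BCBACAAAACAAABCBBCBBCBAAAACAAA ⇒ AAA·AC·AAA·BCB·AC·BCB·BCB·BCB·BCB·AC·BCB·BCB·BCB·AAA·AC·AAA·AAA·AC·AAA·AAA·AC·AAA·BCB·BCB·BCB·BCB·AC·BCB·BCB·BCB
    A ↦ BCB
    B ↦ AAA
    C ↦ AC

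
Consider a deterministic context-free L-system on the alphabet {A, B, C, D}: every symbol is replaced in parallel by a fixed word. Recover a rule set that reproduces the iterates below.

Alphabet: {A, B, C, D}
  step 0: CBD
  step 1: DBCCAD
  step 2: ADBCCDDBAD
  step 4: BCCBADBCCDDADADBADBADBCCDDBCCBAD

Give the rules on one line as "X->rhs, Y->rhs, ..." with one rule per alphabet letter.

  step 1 ⇒ step 2: DBCCAD ⇒ AD·BCC·D·D·B·AD
    A ↦ B
    B ↦ BCC
    C ↦ D
    D ↦ AD

A->B, B->BCC, C->D, D->AD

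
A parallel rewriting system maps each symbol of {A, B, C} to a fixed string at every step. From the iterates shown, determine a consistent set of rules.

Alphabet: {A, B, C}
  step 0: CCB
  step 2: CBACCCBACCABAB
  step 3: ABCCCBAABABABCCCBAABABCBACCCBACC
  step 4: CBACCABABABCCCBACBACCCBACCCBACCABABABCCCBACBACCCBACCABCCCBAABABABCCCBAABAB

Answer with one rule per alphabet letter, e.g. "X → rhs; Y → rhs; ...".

A->CBA, B->CC, C->AB

  step 3 ⇒ step 4: ABCCCBAABABABCCCBAABABCBACCCBACC ⇒ CBA·CC·AB·AB·AB·CC·CBA·CBA·CC·CBA·CC·CBA·CC·AB·AB·AB·CC·CBA·CBA·CC·CBA·CC·AB·CC·CBA·AB·AB·AB·CC·CBA·AB·AB
    A ↦ CBA
    B ↦ CC
    C ↦ AB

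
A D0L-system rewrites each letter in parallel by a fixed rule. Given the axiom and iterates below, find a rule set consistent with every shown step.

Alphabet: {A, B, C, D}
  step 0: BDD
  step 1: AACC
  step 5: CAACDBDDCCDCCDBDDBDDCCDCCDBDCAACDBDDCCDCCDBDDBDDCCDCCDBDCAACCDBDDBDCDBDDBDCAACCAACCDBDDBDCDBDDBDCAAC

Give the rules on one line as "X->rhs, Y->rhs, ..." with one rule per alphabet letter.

  step 0 ⇒ step 1: BDD ⇒ AA·C·C
    B ↦ AA
    D ↦ C
    A ↦ DCC  (constrained at step 1)
    C ↦ DBD  (constrained at step 1)

A->DCC, B->AA, C->DBD, D->C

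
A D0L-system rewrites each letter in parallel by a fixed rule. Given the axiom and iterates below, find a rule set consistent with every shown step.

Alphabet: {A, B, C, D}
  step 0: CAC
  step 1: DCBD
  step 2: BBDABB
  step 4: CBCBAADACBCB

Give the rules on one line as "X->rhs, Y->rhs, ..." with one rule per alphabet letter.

  step 1 ⇒ step 2: DCBD ⇒ BB·D·A·BB
    B ↦ A
    C ↦ D
    D ↦ BB
  step 0 ⇒ step 1: CAC ⇒ D·CB·D
    A ↦ CB

A->CB, B->A, C->D, D->BB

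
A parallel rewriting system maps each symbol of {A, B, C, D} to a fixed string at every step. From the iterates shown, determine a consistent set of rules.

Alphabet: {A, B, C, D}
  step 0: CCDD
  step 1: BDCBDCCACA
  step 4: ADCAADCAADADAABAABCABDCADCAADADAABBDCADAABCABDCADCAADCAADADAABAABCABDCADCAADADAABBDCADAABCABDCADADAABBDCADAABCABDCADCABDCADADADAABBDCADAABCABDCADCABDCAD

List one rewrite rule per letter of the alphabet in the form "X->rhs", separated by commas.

A->AD, B->AAB, C->BDC, D->CA

  step 0 ⇒ step 1: CCDD ⇒ BDC·BDC·CA·CA
    C ↦ BDC
    D ↦ CA
    A ↦ AD  (constrained at step 1)
    B ↦ AAB  (constrained at step 1)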